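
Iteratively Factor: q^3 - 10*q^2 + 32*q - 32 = (q - 4)*(q^2 - 6*q + 8) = (q - 4)*(q - 2)*(q - 4)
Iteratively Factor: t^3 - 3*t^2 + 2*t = (t - 1)*(t^2 - 2*t) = (t - 2)*(t - 1)*(t)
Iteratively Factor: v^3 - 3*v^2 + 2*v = (v - 2)*(v^2 - v) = (v - 2)*(v - 1)*(v)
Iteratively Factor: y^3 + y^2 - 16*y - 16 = (y + 1)*(y^2 - 16) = (y - 4)*(y + 1)*(y + 4)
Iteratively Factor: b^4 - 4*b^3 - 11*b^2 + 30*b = (b - 2)*(b^3 - 2*b^2 - 15*b) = b*(b - 2)*(b^2 - 2*b - 15) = b*(b - 2)*(b + 3)*(b - 5)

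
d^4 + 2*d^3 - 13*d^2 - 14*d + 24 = (d - 3)*(d - 1)*(d + 2)*(d + 4)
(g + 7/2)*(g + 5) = g^2 + 17*g/2 + 35/2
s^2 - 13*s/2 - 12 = (s - 8)*(s + 3/2)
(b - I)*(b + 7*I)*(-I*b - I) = -I*b^3 + 6*b^2 - I*b^2 + 6*b - 7*I*b - 7*I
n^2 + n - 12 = (n - 3)*(n + 4)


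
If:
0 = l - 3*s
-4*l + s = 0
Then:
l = 0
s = 0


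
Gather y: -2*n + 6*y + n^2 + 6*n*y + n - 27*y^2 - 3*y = n^2 - n - 27*y^2 + y*(6*n + 3)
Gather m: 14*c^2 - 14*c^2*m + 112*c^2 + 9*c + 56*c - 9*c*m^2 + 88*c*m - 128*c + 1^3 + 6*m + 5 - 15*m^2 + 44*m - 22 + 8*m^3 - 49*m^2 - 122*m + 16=126*c^2 - 63*c + 8*m^3 + m^2*(-9*c - 64) + m*(-14*c^2 + 88*c - 72)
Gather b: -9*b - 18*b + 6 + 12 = 18 - 27*b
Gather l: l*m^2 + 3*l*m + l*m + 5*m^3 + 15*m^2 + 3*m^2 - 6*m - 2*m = l*(m^2 + 4*m) + 5*m^3 + 18*m^2 - 8*m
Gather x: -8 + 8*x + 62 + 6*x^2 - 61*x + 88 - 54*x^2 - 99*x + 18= -48*x^2 - 152*x + 160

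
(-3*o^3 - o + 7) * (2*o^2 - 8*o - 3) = -6*o^5 + 24*o^4 + 7*o^3 + 22*o^2 - 53*o - 21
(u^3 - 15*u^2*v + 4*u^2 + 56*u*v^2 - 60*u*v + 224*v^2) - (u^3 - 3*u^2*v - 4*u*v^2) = -12*u^2*v + 4*u^2 + 60*u*v^2 - 60*u*v + 224*v^2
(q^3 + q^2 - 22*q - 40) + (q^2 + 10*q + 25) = q^3 + 2*q^2 - 12*q - 15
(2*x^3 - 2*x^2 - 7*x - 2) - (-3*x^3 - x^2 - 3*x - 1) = 5*x^3 - x^2 - 4*x - 1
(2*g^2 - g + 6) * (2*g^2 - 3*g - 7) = 4*g^4 - 8*g^3 + g^2 - 11*g - 42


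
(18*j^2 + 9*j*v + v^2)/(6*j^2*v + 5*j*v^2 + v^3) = (6*j + v)/(v*(2*j + v))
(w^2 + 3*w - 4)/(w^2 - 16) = (w - 1)/(w - 4)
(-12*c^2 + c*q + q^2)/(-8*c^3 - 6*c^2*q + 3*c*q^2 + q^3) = (-3*c + q)/(-2*c^2 - c*q + q^2)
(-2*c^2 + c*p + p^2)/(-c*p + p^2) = (2*c + p)/p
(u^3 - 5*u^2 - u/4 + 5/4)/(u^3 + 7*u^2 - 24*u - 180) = (u^2 - 1/4)/(u^2 + 12*u + 36)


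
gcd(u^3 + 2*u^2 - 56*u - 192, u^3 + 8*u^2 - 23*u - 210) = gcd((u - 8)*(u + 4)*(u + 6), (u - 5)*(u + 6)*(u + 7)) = u + 6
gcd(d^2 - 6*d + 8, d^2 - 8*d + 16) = d - 4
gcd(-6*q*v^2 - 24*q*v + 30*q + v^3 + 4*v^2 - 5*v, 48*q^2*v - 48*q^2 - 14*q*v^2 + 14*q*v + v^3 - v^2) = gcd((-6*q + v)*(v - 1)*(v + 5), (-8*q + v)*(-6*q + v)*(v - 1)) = 6*q*v - 6*q - v^2 + v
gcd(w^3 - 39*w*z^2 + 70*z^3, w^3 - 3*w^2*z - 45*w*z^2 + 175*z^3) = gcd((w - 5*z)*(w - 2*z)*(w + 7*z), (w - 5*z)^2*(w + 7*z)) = -w^2 - 2*w*z + 35*z^2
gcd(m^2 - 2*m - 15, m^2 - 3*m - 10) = m - 5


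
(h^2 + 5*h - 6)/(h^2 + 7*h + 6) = (h - 1)/(h + 1)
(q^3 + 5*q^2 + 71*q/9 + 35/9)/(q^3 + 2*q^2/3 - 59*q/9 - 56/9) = (3*q + 5)/(3*q - 8)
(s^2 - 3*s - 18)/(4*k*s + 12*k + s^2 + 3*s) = (s - 6)/(4*k + s)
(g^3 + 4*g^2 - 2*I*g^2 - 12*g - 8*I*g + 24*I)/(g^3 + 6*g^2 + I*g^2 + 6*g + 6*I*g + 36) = (g - 2)/(g + 3*I)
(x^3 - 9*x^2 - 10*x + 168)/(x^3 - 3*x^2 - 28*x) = (x - 6)/x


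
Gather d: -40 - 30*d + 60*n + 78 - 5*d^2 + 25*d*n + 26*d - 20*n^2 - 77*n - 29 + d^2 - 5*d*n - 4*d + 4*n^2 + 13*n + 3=-4*d^2 + d*(20*n - 8) - 16*n^2 - 4*n + 12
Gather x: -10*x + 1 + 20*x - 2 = 10*x - 1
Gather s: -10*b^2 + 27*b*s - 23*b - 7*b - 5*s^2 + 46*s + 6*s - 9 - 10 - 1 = -10*b^2 - 30*b - 5*s^2 + s*(27*b + 52) - 20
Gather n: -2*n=-2*n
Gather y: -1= -1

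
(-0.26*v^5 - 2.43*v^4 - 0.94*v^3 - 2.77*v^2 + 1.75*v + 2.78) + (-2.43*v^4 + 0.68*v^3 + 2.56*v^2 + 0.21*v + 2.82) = -0.26*v^5 - 4.86*v^4 - 0.26*v^3 - 0.21*v^2 + 1.96*v + 5.6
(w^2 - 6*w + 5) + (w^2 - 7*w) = 2*w^2 - 13*w + 5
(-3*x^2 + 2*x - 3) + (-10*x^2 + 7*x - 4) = -13*x^2 + 9*x - 7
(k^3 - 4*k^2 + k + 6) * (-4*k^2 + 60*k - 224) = -4*k^5 + 76*k^4 - 468*k^3 + 932*k^2 + 136*k - 1344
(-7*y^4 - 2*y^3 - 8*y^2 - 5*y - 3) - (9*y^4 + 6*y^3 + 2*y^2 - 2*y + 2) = -16*y^4 - 8*y^3 - 10*y^2 - 3*y - 5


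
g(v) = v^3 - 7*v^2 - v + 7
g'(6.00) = 23.00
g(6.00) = -35.00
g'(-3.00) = 68.00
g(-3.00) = -80.00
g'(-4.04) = 104.52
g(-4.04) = -169.15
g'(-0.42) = 5.41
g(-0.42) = 6.11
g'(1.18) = -13.34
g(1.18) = -2.28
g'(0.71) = -9.43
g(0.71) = 3.12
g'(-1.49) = 26.52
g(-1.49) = -10.36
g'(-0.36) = 4.43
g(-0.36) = 6.41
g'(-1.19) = 19.91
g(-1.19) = -3.41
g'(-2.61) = 55.98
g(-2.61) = -55.85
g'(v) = 3*v^2 - 14*v - 1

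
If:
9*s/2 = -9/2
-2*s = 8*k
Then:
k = 1/4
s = -1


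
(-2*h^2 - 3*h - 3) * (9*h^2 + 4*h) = -18*h^4 - 35*h^3 - 39*h^2 - 12*h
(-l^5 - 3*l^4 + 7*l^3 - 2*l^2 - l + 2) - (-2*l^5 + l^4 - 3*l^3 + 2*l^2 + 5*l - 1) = l^5 - 4*l^4 + 10*l^3 - 4*l^2 - 6*l + 3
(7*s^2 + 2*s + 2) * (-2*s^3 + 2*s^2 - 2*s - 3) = -14*s^5 + 10*s^4 - 14*s^3 - 21*s^2 - 10*s - 6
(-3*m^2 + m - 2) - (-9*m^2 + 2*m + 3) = 6*m^2 - m - 5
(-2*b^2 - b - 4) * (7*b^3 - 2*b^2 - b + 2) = -14*b^5 - 3*b^4 - 24*b^3 + 5*b^2 + 2*b - 8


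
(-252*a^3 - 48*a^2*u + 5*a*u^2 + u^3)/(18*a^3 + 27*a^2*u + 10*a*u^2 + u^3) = (-42*a^2 - a*u + u^2)/(3*a^2 + 4*a*u + u^2)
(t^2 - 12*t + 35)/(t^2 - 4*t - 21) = (t - 5)/(t + 3)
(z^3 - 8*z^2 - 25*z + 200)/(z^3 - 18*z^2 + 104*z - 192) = (z^2 - 25)/(z^2 - 10*z + 24)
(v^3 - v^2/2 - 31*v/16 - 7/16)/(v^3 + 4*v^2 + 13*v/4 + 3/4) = (16*v^3 - 8*v^2 - 31*v - 7)/(4*(4*v^3 + 16*v^2 + 13*v + 3))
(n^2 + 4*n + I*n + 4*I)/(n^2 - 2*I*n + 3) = (n + 4)/(n - 3*I)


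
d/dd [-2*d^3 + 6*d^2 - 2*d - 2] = -6*d^2 + 12*d - 2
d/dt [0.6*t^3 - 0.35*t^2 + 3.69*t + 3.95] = 1.8*t^2 - 0.7*t + 3.69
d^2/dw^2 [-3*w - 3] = 0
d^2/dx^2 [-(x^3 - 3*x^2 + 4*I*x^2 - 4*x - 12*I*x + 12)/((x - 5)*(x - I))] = (x^3*(-2 - 20*I) + x^2*(-222 + 60*I) + x*(870 - 48*I) - 1366 + 160*I)/(x^6 + x^5*(-15 - 3*I) + x^4*(72 + 45*I) + x^3*(-80 - 224*I) + x^2*(-225 + 360*I) + x*(375 + 75*I) - 125*I)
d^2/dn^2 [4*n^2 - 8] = 8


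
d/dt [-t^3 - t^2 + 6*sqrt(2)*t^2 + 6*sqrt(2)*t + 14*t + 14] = -3*t^2 - 2*t + 12*sqrt(2)*t + 6*sqrt(2) + 14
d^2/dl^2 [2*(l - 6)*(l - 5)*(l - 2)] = 12*l - 52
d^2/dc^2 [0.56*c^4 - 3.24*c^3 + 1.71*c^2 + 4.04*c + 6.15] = 6.72*c^2 - 19.44*c + 3.42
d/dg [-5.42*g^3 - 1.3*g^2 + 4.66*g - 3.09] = -16.26*g^2 - 2.6*g + 4.66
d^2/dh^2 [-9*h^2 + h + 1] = -18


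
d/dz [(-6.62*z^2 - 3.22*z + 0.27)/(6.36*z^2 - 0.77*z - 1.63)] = (25.5766*z^2 + 18.1468*z + 5.4565)/(40.4496*z^4 - 9.7944*z^3 - 20.1407*z^2 + 2.5102*z + 2.6569)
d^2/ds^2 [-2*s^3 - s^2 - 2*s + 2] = -12*s - 2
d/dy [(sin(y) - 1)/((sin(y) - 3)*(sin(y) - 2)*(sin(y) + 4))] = 2*(-sin(y)^3 + 2*sin(y)^2 - sin(y) + 5)*cos(y)/((sin(y) - 3)^2*(sin(y) - 2)^2*(sin(y) + 4)^2)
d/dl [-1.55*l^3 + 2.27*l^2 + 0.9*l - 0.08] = -4.65*l^2 + 4.54*l + 0.9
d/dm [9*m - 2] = 9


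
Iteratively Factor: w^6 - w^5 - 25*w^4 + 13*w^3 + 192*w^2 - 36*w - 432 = (w - 4)*(w^5 + 3*w^4 - 13*w^3 - 39*w^2 + 36*w + 108) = (w - 4)*(w + 3)*(w^4 - 13*w^2 + 36) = (w - 4)*(w - 3)*(w + 3)*(w^3 + 3*w^2 - 4*w - 12) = (w - 4)*(w - 3)*(w - 2)*(w + 3)*(w^2 + 5*w + 6) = (w - 4)*(w - 3)*(w - 2)*(w + 2)*(w + 3)*(w + 3)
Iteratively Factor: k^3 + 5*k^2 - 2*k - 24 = (k + 3)*(k^2 + 2*k - 8) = (k - 2)*(k + 3)*(k + 4)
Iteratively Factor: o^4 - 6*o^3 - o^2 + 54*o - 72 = (o + 3)*(o^3 - 9*o^2 + 26*o - 24) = (o - 4)*(o + 3)*(o^2 - 5*o + 6) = (o - 4)*(o - 3)*(o + 3)*(o - 2)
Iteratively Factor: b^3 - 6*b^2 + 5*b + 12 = (b - 3)*(b^2 - 3*b - 4) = (b - 3)*(b + 1)*(b - 4)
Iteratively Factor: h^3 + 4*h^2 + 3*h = (h)*(h^2 + 4*h + 3) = h*(h + 3)*(h + 1)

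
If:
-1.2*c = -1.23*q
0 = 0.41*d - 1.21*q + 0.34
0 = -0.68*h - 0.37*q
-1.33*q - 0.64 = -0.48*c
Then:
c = -0.78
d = -3.08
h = 0.42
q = -0.76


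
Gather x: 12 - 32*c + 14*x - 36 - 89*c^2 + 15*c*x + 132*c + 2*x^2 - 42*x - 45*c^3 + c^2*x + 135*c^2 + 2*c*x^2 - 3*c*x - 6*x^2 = -45*c^3 + 46*c^2 + 100*c + x^2*(2*c - 4) + x*(c^2 + 12*c - 28) - 24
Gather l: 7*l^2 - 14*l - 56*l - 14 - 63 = 7*l^2 - 70*l - 77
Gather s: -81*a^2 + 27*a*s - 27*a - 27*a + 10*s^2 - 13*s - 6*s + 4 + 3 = -81*a^2 - 54*a + 10*s^2 + s*(27*a - 19) + 7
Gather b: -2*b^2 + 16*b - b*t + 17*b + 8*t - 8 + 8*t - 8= -2*b^2 + b*(33 - t) + 16*t - 16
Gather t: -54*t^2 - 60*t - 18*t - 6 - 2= -54*t^2 - 78*t - 8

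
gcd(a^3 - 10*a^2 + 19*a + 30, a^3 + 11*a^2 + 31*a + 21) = a + 1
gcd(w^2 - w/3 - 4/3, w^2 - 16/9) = w - 4/3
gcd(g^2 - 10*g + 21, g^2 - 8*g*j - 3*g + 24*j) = g - 3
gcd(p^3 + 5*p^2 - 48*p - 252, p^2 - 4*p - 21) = p - 7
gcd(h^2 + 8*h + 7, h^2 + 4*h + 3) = h + 1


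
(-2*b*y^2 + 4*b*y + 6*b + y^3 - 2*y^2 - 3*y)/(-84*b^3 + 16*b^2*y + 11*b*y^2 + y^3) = (y^2 - 2*y - 3)/(42*b^2 + 13*b*y + y^2)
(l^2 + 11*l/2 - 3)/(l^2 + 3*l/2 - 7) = (2*l^2 + 11*l - 6)/(2*l^2 + 3*l - 14)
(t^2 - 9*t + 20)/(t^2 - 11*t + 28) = (t - 5)/(t - 7)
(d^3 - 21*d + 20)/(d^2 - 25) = (d^2 - 5*d + 4)/(d - 5)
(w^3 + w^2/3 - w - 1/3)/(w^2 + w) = w - 2/3 - 1/(3*w)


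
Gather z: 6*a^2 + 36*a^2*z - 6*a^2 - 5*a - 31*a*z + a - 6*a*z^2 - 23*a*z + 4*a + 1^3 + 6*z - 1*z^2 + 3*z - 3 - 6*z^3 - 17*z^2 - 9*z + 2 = -6*z^3 + z^2*(-6*a - 18) + z*(36*a^2 - 54*a)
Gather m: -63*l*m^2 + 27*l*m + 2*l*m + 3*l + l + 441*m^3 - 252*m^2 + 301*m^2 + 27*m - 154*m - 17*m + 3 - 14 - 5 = 4*l + 441*m^3 + m^2*(49 - 63*l) + m*(29*l - 144) - 16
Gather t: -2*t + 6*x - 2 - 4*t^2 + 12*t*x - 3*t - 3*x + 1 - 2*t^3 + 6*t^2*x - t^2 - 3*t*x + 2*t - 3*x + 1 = -2*t^3 + t^2*(6*x - 5) + t*(9*x - 3)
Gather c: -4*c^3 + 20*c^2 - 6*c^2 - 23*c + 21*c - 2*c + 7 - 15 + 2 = -4*c^3 + 14*c^2 - 4*c - 6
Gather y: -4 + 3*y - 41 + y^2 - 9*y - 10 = y^2 - 6*y - 55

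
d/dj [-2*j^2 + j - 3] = 1 - 4*j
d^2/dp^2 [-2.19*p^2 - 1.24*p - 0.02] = -4.38000000000000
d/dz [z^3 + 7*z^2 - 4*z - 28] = 3*z^2 + 14*z - 4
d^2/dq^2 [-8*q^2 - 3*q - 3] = -16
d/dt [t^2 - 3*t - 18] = 2*t - 3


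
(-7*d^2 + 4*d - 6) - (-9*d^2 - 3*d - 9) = 2*d^2 + 7*d + 3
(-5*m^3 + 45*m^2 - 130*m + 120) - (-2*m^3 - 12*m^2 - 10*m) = -3*m^3 + 57*m^2 - 120*m + 120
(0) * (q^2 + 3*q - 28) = 0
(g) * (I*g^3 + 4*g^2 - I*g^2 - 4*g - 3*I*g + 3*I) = I*g^4 + 4*g^3 - I*g^3 - 4*g^2 - 3*I*g^2 + 3*I*g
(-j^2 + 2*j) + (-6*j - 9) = -j^2 - 4*j - 9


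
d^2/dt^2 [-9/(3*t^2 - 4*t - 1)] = 18*(-9*t^2 + 12*t + 4*(3*t - 2)^2 + 3)/(-3*t^2 + 4*t + 1)^3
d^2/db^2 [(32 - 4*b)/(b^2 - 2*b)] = 8*(b*(b - 2)*(3*b - 10) - 4*(b - 8)*(b - 1)^2)/(b^3*(b - 2)^3)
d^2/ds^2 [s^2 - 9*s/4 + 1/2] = 2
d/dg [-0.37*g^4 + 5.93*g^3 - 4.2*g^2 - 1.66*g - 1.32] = -1.48*g^3 + 17.79*g^2 - 8.4*g - 1.66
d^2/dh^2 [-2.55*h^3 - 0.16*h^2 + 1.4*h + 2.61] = -15.3*h - 0.32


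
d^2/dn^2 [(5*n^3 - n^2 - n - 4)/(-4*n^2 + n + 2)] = 2*(-25*n^3 + 186*n^2 - 84*n + 38)/(64*n^6 - 48*n^5 - 84*n^4 + 47*n^3 + 42*n^2 - 12*n - 8)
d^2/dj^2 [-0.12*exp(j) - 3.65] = -0.12*exp(j)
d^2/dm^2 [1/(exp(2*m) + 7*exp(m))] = (-(exp(m) + 7)*(4*exp(m) + 7) + 2*(2*exp(m) + 7)^2)*exp(-m)/(exp(m) + 7)^3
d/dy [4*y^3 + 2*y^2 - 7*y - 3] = 12*y^2 + 4*y - 7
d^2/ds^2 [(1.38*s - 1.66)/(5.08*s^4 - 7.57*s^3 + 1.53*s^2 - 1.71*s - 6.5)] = (427.353984*s^7 - 1705.872128*s^6 + 2453.928924*s^5 - 1397.726004*s^4 + 1247.38644*s^3 - 1624.837776*s^2 + 598.484748*s - 73.402812)/(131.096512*s^12 - 586.063344*s^11 + 991.778052*s^10 - 919.207333*s^9 + 190.034463*s^8 + 1072.8876*s^7 - 1253.591943*s^6 + 712.071972*s^5 + 106.820769*s^4 - 862.462011*s^3 + 136.90755*s^2 - 216.7425*s - 274.625)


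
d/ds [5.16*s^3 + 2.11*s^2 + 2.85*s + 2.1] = 15.48*s^2 + 4.22*s + 2.85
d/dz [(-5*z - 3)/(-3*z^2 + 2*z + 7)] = (-15*z^2 - 18*z - 29)/(9*z^4 - 12*z^3 - 38*z^2 + 28*z + 49)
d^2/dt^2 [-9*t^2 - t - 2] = -18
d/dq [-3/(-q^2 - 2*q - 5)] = 6*(-q - 1)/(q^2 + 2*q + 5)^2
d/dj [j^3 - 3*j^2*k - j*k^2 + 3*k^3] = 3*j^2 - 6*j*k - k^2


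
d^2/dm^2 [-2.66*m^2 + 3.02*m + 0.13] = -5.32000000000000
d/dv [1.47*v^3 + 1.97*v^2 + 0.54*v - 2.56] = 4.41*v^2 + 3.94*v + 0.54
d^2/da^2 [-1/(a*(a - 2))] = 2*(-3*a^2 + 6*a - 4)/(a^3*(a^3 - 6*a^2 + 12*a - 8))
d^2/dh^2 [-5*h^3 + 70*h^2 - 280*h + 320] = 140 - 30*h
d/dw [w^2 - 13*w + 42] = 2*w - 13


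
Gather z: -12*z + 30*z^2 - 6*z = 30*z^2 - 18*z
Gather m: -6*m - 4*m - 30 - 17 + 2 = -10*m - 45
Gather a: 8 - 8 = 0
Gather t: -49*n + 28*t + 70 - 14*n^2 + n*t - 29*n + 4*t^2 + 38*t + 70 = -14*n^2 - 78*n + 4*t^2 + t*(n + 66) + 140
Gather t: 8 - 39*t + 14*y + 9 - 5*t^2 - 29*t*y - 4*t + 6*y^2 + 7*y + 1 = -5*t^2 + t*(-29*y - 43) + 6*y^2 + 21*y + 18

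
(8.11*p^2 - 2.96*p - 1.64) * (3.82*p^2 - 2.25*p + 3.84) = 30.9802*p^4 - 29.5547*p^3 + 31.5376*p^2 - 7.6764*p - 6.2976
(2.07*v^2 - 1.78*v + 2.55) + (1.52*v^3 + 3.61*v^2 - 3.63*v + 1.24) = 1.52*v^3 + 5.68*v^2 - 5.41*v + 3.79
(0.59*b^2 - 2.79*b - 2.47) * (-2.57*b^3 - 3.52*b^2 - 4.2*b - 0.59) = -1.5163*b^5 + 5.0935*b^4 + 13.6907*b^3 + 20.0643*b^2 + 12.0201*b + 1.4573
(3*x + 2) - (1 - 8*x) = 11*x + 1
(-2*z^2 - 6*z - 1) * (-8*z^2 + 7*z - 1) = 16*z^4 + 34*z^3 - 32*z^2 - z + 1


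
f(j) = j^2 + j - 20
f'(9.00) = 19.00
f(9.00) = 70.00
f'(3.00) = 7.00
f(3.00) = -8.00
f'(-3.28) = -5.56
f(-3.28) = -12.52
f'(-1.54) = -2.08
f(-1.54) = -19.17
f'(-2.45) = -3.90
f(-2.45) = -16.45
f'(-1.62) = -2.24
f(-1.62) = -19.00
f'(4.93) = 10.86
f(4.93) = 9.23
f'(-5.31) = -9.62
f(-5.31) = 2.89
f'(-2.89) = -4.78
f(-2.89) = -14.54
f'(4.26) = 9.52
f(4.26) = 2.41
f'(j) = 2*j + 1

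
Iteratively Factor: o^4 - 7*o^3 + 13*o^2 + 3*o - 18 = (o - 3)*(o^3 - 4*o^2 + o + 6) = (o - 3)*(o + 1)*(o^2 - 5*o + 6) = (o - 3)*(o - 2)*(o + 1)*(o - 3)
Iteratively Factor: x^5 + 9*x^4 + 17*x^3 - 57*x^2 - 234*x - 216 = (x + 3)*(x^4 + 6*x^3 - x^2 - 54*x - 72) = (x + 2)*(x + 3)*(x^3 + 4*x^2 - 9*x - 36) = (x + 2)*(x + 3)*(x + 4)*(x^2 - 9) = (x + 2)*(x + 3)^2*(x + 4)*(x - 3)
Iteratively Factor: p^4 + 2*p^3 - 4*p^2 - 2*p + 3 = (p + 1)*(p^3 + p^2 - 5*p + 3) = (p - 1)*(p + 1)*(p^2 + 2*p - 3) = (p - 1)*(p + 1)*(p + 3)*(p - 1)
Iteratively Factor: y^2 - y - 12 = (y + 3)*(y - 4)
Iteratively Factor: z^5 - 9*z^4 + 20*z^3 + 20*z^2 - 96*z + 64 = (z + 2)*(z^4 - 11*z^3 + 42*z^2 - 64*z + 32) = (z - 4)*(z + 2)*(z^3 - 7*z^2 + 14*z - 8) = (z - 4)*(z - 2)*(z + 2)*(z^2 - 5*z + 4) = (z - 4)*(z - 2)*(z - 1)*(z + 2)*(z - 4)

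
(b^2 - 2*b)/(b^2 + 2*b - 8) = b/(b + 4)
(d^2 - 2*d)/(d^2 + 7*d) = (d - 2)/(d + 7)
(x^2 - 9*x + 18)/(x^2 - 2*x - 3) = (x - 6)/(x + 1)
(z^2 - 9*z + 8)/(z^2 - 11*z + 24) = (z - 1)/(z - 3)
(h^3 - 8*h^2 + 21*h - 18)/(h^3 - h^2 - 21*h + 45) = (h - 2)/(h + 5)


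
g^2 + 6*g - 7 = (g - 1)*(g + 7)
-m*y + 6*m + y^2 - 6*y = (-m + y)*(y - 6)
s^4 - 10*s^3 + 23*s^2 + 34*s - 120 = (s - 5)*(s - 4)*(s - 3)*(s + 2)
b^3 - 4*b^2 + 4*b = b*(b - 2)^2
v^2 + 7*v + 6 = (v + 1)*(v + 6)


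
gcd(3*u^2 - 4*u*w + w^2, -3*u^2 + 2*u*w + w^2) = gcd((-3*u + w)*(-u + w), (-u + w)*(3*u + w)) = u - w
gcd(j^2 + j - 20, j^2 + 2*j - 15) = j + 5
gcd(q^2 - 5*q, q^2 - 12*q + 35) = q - 5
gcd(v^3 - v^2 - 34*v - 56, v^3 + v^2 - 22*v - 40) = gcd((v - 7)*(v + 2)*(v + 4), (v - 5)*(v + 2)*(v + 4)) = v^2 + 6*v + 8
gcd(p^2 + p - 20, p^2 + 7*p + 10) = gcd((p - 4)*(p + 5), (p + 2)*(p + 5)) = p + 5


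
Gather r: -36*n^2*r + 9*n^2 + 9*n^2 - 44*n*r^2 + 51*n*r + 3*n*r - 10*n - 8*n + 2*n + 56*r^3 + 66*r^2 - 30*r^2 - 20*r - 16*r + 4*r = 18*n^2 - 16*n + 56*r^3 + r^2*(36 - 44*n) + r*(-36*n^2 + 54*n - 32)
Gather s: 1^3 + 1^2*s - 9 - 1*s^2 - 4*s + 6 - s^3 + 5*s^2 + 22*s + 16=-s^3 + 4*s^2 + 19*s + 14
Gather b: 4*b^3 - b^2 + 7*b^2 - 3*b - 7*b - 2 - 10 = 4*b^3 + 6*b^2 - 10*b - 12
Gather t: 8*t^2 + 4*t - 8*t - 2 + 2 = 8*t^2 - 4*t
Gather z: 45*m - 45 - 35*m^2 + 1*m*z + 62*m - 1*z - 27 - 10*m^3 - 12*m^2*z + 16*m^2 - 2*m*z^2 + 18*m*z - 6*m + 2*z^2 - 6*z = -10*m^3 - 19*m^2 + 101*m + z^2*(2 - 2*m) + z*(-12*m^2 + 19*m - 7) - 72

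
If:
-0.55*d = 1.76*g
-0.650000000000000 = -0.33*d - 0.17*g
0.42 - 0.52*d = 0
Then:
No Solution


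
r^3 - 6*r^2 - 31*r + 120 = (r - 8)*(r - 3)*(r + 5)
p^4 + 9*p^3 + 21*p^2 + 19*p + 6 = (p + 1)^3*(p + 6)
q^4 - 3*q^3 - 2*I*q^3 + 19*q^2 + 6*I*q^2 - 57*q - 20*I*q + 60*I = (q - 3)*(q - 5*I)*(q - I)*(q + 4*I)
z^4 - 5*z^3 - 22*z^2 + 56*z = z*(z - 7)*(z - 2)*(z + 4)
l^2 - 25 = (l - 5)*(l + 5)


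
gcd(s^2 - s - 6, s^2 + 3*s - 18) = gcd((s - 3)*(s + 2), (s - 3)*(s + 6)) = s - 3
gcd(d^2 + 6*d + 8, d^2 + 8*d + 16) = d + 4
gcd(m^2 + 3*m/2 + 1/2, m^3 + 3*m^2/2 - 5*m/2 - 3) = m + 1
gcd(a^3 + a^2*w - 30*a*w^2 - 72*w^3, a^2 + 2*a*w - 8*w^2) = a + 4*w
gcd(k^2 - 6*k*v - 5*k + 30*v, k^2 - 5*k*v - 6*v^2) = -k + 6*v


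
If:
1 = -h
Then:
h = -1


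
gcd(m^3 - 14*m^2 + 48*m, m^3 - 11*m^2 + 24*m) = m^2 - 8*m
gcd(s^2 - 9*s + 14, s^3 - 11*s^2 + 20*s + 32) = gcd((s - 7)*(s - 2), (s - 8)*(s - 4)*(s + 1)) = 1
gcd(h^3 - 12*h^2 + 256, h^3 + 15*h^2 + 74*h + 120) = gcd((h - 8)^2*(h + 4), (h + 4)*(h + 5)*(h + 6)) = h + 4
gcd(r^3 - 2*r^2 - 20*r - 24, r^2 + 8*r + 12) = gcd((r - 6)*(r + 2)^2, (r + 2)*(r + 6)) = r + 2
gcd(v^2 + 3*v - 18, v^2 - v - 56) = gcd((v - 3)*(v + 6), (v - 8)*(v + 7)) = 1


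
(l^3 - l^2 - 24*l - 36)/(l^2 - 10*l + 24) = (l^2 + 5*l + 6)/(l - 4)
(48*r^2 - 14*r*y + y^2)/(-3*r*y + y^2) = (-48*r^2 + 14*r*y - y^2)/(y*(3*r - y))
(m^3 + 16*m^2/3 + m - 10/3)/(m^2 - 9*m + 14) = (m^3 + 16*m^2/3 + m - 10/3)/(m^2 - 9*m + 14)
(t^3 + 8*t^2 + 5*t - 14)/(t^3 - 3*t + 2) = (t + 7)/(t - 1)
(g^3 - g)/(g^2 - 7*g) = (g^2 - 1)/(g - 7)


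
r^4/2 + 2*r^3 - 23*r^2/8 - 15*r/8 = r*(r/2 + 1/4)*(r - 3/2)*(r + 5)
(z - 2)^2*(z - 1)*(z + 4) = z^4 - z^3 - 12*z^2 + 28*z - 16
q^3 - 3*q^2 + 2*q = q*(q - 2)*(q - 1)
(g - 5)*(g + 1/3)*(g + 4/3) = g^3 - 10*g^2/3 - 71*g/9 - 20/9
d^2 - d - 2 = (d - 2)*(d + 1)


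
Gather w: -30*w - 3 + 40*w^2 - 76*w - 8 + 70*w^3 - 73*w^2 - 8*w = 70*w^3 - 33*w^2 - 114*w - 11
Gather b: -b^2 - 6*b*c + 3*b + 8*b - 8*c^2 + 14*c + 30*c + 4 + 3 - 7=-b^2 + b*(11 - 6*c) - 8*c^2 + 44*c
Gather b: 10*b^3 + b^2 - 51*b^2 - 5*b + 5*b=10*b^3 - 50*b^2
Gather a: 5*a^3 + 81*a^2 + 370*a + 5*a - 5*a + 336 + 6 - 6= 5*a^3 + 81*a^2 + 370*a + 336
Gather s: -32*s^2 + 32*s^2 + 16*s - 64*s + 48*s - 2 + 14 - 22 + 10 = 0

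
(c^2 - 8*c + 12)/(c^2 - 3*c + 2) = (c - 6)/(c - 1)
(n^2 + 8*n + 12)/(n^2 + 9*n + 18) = (n + 2)/(n + 3)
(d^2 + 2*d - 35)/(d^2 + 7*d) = (d - 5)/d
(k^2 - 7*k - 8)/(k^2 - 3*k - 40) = (k + 1)/(k + 5)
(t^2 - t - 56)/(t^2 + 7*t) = (t - 8)/t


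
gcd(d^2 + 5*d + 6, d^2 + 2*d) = d + 2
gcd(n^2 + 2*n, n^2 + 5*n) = n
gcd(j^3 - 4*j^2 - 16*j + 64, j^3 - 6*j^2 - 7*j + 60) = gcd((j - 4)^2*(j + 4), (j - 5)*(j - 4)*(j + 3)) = j - 4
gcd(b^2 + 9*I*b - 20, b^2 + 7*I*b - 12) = b + 4*I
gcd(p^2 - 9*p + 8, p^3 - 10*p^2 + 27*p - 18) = p - 1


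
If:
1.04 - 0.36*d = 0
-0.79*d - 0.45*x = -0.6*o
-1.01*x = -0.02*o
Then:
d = 2.89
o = 3.86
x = 0.08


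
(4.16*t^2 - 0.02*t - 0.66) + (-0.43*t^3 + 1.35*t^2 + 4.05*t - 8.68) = -0.43*t^3 + 5.51*t^2 + 4.03*t - 9.34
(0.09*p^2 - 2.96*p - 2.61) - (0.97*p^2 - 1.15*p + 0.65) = -0.88*p^2 - 1.81*p - 3.26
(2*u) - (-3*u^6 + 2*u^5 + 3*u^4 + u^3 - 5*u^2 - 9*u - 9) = 3*u^6 - 2*u^5 - 3*u^4 - u^3 + 5*u^2 + 11*u + 9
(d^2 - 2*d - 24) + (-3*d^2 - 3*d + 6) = -2*d^2 - 5*d - 18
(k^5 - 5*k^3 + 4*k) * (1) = k^5 - 5*k^3 + 4*k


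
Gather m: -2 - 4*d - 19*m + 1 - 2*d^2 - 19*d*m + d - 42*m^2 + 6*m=-2*d^2 - 3*d - 42*m^2 + m*(-19*d - 13) - 1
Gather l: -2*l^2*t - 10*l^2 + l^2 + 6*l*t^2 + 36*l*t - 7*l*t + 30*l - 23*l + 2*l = l^2*(-2*t - 9) + l*(6*t^2 + 29*t + 9)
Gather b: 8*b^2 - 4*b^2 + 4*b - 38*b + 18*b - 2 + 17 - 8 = 4*b^2 - 16*b + 7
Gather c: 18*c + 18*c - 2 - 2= 36*c - 4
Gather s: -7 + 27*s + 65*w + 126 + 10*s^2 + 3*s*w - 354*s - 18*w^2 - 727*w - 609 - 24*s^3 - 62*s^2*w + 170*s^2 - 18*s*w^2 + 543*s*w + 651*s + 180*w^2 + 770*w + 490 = -24*s^3 + s^2*(180 - 62*w) + s*(-18*w^2 + 546*w + 324) + 162*w^2 + 108*w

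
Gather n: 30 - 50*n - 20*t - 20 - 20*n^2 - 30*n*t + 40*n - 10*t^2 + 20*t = -20*n^2 + n*(-30*t - 10) - 10*t^2 + 10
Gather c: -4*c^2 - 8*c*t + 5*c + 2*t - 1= -4*c^2 + c*(5 - 8*t) + 2*t - 1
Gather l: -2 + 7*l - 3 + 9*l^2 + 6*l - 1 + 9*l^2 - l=18*l^2 + 12*l - 6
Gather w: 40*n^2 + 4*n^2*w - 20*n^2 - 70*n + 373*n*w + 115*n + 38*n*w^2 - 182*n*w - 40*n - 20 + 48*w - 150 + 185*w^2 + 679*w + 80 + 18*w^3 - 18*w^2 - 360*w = 20*n^2 + 5*n + 18*w^3 + w^2*(38*n + 167) + w*(4*n^2 + 191*n + 367) - 90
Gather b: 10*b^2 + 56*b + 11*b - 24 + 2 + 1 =10*b^2 + 67*b - 21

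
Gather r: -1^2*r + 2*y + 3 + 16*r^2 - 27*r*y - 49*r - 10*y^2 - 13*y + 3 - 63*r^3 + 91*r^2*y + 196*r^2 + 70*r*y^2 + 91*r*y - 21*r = -63*r^3 + r^2*(91*y + 212) + r*(70*y^2 + 64*y - 71) - 10*y^2 - 11*y + 6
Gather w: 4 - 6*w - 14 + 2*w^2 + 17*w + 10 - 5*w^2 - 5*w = -3*w^2 + 6*w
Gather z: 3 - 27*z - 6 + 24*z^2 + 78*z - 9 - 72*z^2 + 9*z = -48*z^2 + 60*z - 12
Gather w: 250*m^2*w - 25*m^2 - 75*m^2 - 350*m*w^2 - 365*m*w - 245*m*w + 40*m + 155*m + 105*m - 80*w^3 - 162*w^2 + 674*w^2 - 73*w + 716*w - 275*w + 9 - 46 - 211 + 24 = -100*m^2 + 300*m - 80*w^3 + w^2*(512 - 350*m) + w*(250*m^2 - 610*m + 368) - 224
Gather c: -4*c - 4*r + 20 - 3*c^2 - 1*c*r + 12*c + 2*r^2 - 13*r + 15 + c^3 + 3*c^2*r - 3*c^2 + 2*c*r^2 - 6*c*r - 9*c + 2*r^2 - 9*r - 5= c^3 + c^2*(3*r - 6) + c*(2*r^2 - 7*r - 1) + 4*r^2 - 26*r + 30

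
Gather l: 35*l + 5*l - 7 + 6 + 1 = 40*l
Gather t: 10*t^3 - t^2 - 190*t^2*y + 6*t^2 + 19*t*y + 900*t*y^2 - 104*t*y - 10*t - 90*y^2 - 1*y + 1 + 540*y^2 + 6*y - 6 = 10*t^3 + t^2*(5 - 190*y) + t*(900*y^2 - 85*y - 10) + 450*y^2 + 5*y - 5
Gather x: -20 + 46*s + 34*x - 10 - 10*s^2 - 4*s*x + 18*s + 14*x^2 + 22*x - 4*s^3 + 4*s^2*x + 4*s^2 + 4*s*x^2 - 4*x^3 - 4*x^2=-4*s^3 - 6*s^2 + 64*s - 4*x^3 + x^2*(4*s + 10) + x*(4*s^2 - 4*s + 56) - 30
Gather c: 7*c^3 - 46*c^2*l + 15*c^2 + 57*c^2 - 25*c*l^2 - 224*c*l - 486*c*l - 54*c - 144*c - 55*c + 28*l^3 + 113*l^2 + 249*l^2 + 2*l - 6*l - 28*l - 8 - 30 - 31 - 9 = 7*c^3 + c^2*(72 - 46*l) + c*(-25*l^2 - 710*l - 253) + 28*l^3 + 362*l^2 - 32*l - 78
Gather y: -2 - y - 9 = -y - 11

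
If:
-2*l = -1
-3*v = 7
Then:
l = 1/2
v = -7/3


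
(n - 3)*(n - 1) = n^2 - 4*n + 3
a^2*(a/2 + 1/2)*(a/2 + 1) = a^4/4 + 3*a^3/4 + a^2/2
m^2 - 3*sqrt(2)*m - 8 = (m - 4*sqrt(2))*(m + sqrt(2))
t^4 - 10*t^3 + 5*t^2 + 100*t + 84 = (t - 7)*(t - 6)*(t + 1)*(t + 2)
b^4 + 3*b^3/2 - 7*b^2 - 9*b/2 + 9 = (b - 2)*(b - 1)*(b + 3/2)*(b + 3)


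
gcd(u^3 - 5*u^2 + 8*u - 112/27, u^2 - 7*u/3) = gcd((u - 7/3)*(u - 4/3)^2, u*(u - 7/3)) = u - 7/3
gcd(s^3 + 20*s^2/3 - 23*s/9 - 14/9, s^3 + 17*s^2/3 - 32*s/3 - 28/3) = s + 7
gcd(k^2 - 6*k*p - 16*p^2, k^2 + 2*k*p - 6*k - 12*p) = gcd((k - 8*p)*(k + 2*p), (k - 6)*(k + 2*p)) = k + 2*p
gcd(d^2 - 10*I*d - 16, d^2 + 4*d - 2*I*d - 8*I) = d - 2*I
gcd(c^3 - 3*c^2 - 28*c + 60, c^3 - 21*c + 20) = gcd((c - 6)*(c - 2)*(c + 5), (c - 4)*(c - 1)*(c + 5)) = c + 5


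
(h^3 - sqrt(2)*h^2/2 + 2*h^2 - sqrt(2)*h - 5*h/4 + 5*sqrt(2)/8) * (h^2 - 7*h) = h^5 - 5*h^4 - sqrt(2)*h^4/2 - 61*h^3/4 + 5*sqrt(2)*h^3/2 + 35*h^2/4 + 61*sqrt(2)*h^2/8 - 35*sqrt(2)*h/8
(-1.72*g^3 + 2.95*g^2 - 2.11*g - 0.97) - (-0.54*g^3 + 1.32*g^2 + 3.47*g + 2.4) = -1.18*g^3 + 1.63*g^2 - 5.58*g - 3.37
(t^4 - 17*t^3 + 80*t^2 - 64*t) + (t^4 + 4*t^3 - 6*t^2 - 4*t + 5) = 2*t^4 - 13*t^3 + 74*t^2 - 68*t + 5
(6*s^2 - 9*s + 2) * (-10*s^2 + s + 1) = -60*s^4 + 96*s^3 - 23*s^2 - 7*s + 2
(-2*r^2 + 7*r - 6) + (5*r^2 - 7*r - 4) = 3*r^2 - 10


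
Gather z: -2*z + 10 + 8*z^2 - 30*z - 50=8*z^2 - 32*z - 40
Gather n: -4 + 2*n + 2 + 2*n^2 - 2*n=2*n^2 - 2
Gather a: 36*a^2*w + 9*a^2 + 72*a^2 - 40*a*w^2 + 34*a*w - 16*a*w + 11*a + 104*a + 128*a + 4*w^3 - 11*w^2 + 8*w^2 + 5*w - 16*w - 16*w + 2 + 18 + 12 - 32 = a^2*(36*w + 81) + a*(-40*w^2 + 18*w + 243) + 4*w^3 - 3*w^2 - 27*w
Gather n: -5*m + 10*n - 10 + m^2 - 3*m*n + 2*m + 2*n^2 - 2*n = m^2 - 3*m + 2*n^2 + n*(8 - 3*m) - 10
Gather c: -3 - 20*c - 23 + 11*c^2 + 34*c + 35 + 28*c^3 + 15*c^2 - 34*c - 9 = 28*c^3 + 26*c^2 - 20*c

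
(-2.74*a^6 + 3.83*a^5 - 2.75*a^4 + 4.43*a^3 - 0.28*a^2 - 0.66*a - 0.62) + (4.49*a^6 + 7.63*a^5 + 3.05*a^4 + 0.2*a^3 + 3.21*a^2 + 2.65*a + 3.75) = 1.75*a^6 + 11.46*a^5 + 0.3*a^4 + 4.63*a^3 + 2.93*a^2 + 1.99*a + 3.13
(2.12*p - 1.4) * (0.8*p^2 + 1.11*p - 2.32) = 1.696*p^3 + 1.2332*p^2 - 6.4724*p + 3.248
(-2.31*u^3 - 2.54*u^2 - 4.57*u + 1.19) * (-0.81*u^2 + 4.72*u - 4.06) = 1.8711*u^5 - 8.8458*u^4 + 1.0915*u^3 - 12.2219*u^2 + 24.171*u - 4.8314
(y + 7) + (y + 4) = 2*y + 11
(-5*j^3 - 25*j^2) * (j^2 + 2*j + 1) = -5*j^5 - 35*j^4 - 55*j^3 - 25*j^2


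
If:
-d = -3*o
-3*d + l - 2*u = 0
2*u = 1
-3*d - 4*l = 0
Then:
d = -4/15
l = 1/5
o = -4/45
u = 1/2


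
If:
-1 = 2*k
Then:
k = -1/2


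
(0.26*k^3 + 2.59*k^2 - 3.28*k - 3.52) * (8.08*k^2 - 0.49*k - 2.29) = 2.1008*k^5 + 20.7998*k^4 - 28.3669*k^3 - 32.7655*k^2 + 9.236*k + 8.0608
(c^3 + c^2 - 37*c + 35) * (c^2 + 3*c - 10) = c^5 + 4*c^4 - 44*c^3 - 86*c^2 + 475*c - 350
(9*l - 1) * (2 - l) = -9*l^2 + 19*l - 2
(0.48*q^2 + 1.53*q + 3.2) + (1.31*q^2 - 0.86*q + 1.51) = 1.79*q^2 + 0.67*q + 4.71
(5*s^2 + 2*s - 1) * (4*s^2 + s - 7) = 20*s^4 + 13*s^3 - 37*s^2 - 15*s + 7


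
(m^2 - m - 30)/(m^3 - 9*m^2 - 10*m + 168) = (m + 5)/(m^2 - 3*m - 28)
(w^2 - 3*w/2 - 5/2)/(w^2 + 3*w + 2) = (w - 5/2)/(w + 2)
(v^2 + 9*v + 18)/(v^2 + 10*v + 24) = (v + 3)/(v + 4)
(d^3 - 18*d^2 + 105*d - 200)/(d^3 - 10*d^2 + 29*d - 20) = (d^2 - 13*d + 40)/(d^2 - 5*d + 4)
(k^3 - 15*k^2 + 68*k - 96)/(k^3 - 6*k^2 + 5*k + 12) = (k - 8)/(k + 1)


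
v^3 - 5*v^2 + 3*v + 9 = (v - 3)^2*(v + 1)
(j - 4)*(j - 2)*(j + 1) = j^3 - 5*j^2 + 2*j + 8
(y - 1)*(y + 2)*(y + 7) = y^3 + 8*y^2 + 5*y - 14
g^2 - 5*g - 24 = (g - 8)*(g + 3)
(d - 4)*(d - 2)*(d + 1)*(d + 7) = d^4 + 2*d^3 - 33*d^2 + 22*d + 56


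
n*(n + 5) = n^2 + 5*n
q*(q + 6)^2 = q^3 + 12*q^2 + 36*q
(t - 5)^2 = t^2 - 10*t + 25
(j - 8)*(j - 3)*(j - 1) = j^3 - 12*j^2 + 35*j - 24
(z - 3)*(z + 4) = z^2 + z - 12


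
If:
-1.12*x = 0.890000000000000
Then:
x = -0.79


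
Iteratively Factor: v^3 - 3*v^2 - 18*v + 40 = (v - 5)*(v^2 + 2*v - 8) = (v - 5)*(v + 4)*(v - 2)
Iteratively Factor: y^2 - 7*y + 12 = (y - 4)*(y - 3)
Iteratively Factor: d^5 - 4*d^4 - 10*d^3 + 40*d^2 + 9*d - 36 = (d - 4)*(d^4 - 10*d^2 + 9) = (d - 4)*(d - 1)*(d^3 + d^2 - 9*d - 9) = (d - 4)*(d - 1)*(d + 3)*(d^2 - 2*d - 3) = (d - 4)*(d - 1)*(d + 1)*(d + 3)*(d - 3)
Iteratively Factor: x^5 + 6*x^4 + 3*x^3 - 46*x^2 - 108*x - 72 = (x + 2)*(x^4 + 4*x^3 - 5*x^2 - 36*x - 36) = (x - 3)*(x + 2)*(x^3 + 7*x^2 + 16*x + 12) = (x - 3)*(x + 2)*(x + 3)*(x^2 + 4*x + 4) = (x - 3)*(x + 2)^2*(x + 3)*(x + 2)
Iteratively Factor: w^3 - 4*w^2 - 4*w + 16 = (w - 2)*(w^2 - 2*w - 8) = (w - 2)*(w + 2)*(w - 4)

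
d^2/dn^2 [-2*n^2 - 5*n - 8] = -4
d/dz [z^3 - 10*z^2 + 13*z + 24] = 3*z^2 - 20*z + 13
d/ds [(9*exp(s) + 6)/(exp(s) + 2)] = 12*exp(s)/(exp(s) + 2)^2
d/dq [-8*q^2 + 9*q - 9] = 9 - 16*q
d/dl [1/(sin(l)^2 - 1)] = -2*sin(l)/cos(l)^3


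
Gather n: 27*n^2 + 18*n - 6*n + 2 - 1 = 27*n^2 + 12*n + 1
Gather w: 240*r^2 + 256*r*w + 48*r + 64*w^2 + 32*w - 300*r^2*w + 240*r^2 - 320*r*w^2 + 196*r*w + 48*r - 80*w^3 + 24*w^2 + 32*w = 480*r^2 + 96*r - 80*w^3 + w^2*(88 - 320*r) + w*(-300*r^2 + 452*r + 64)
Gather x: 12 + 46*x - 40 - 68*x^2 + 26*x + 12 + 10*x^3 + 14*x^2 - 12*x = 10*x^3 - 54*x^2 + 60*x - 16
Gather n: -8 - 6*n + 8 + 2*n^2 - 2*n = 2*n^2 - 8*n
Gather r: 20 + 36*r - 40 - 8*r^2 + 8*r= -8*r^2 + 44*r - 20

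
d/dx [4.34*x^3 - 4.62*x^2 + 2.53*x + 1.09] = 13.02*x^2 - 9.24*x + 2.53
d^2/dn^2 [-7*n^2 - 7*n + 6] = -14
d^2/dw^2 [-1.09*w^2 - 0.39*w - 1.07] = -2.18000000000000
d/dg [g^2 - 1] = 2*g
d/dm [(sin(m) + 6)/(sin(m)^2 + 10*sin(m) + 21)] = (-12*sin(m) + cos(m)^2 - 40)*cos(m)/(sin(m)^2 + 10*sin(m) + 21)^2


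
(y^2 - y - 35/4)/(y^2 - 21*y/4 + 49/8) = 2*(2*y + 5)/(4*y - 7)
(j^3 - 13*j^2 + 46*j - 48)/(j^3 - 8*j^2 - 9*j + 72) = (j - 2)/(j + 3)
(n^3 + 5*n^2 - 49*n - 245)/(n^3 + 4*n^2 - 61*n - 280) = (n - 7)/(n - 8)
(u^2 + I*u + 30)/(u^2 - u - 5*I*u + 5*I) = (u + 6*I)/(u - 1)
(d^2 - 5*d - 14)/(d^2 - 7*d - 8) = (-d^2 + 5*d + 14)/(-d^2 + 7*d + 8)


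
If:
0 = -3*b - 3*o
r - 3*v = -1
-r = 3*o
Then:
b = v - 1/3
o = 1/3 - v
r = 3*v - 1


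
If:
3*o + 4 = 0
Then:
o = -4/3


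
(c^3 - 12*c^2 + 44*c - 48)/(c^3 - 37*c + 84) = (c^2 - 8*c + 12)/(c^2 + 4*c - 21)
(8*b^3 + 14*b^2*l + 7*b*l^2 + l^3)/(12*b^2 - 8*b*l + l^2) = (8*b^3 + 14*b^2*l + 7*b*l^2 + l^3)/(12*b^2 - 8*b*l + l^2)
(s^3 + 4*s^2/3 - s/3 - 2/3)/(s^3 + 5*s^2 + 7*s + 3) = (s - 2/3)/(s + 3)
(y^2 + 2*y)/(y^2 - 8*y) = (y + 2)/(y - 8)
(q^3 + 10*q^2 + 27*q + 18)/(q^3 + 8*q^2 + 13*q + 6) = (q + 3)/(q + 1)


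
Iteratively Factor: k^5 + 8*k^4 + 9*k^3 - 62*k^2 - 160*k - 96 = (k + 4)*(k^4 + 4*k^3 - 7*k^2 - 34*k - 24) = (k + 2)*(k + 4)*(k^3 + 2*k^2 - 11*k - 12) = (k + 2)*(k + 4)^2*(k^2 - 2*k - 3) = (k - 3)*(k + 2)*(k + 4)^2*(k + 1)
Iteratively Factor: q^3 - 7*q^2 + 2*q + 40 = (q - 4)*(q^2 - 3*q - 10) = (q - 5)*(q - 4)*(q + 2)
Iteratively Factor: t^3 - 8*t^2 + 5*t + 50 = (t + 2)*(t^2 - 10*t + 25) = (t - 5)*(t + 2)*(t - 5)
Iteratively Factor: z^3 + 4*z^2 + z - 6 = (z + 3)*(z^2 + z - 2) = (z + 2)*(z + 3)*(z - 1)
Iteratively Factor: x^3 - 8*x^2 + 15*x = (x)*(x^2 - 8*x + 15) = x*(x - 5)*(x - 3)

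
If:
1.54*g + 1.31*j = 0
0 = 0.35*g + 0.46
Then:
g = -1.31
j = 1.55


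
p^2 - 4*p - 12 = (p - 6)*(p + 2)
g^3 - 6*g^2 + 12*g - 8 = (g - 2)^3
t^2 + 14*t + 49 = (t + 7)^2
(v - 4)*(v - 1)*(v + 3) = v^3 - 2*v^2 - 11*v + 12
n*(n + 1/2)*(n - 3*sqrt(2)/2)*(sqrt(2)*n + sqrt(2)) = sqrt(2)*n^4 - 3*n^3 + 3*sqrt(2)*n^3/2 - 9*n^2/2 + sqrt(2)*n^2/2 - 3*n/2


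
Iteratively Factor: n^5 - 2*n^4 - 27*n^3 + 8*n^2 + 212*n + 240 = (n + 2)*(n^4 - 4*n^3 - 19*n^2 + 46*n + 120) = (n - 5)*(n + 2)*(n^3 + n^2 - 14*n - 24) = (n - 5)*(n + 2)*(n + 3)*(n^2 - 2*n - 8) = (n - 5)*(n - 4)*(n + 2)*(n + 3)*(n + 2)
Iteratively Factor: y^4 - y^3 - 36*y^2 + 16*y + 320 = (y - 4)*(y^3 + 3*y^2 - 24*y - 80) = (y - 5)*(y - 4)*(y^2 + 8*y + 16) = (y - 5)*(y - 4)*(y + 4)*(y + 4)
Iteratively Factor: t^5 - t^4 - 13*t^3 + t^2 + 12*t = (t)*(t^4 - t^3 - 13*t^2 + t + 12) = t*(t + 3)*(t^3 - 4*t^2 - t + 4) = t*(t - 4)*(t + 3)*(t^2 - 1) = t*(t - 4)*(t - 1)*(t + 3)*(t + 1)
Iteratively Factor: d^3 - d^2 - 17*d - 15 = (d - 5)*(d^2 + 4*d + 3) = (d - 5)*(d + 1)*(d + 3)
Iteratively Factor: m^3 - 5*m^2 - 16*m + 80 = (m + 4)*(m^2 - 9*m + 20) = (m - 4)*(m + 4)*(m - 5)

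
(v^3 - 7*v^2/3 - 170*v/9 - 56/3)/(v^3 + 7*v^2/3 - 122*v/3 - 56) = (v + 7/3)/(v + 7)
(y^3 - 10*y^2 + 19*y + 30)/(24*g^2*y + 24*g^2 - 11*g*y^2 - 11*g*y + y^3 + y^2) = (y^2 - 11*y + 30)/(24*g^2 - 11*g*y + y^2)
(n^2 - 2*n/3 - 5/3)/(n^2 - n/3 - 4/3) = (3*n - 5)/(3*n - 4)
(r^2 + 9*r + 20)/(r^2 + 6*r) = (r^2 + 9*r + 20)/(r*(r + 6))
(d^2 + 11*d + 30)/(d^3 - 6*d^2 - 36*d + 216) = (d + 5)/(d^2 - 12*d + 36)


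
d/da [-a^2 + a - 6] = 1 - 2*a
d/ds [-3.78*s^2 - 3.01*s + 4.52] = -7.56*s - 3.01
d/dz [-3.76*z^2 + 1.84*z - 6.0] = 1.84 - 7.52*z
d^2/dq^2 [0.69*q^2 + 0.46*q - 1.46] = 1.38000000000000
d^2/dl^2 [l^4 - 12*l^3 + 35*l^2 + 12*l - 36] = 12*l^2 - 72*l + 70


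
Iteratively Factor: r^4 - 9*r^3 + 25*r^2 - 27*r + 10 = (r - 2)*(r^3 - 7*r^2 + 11*r - 5) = (r - 2)*(r - 1)*(r^2 - 6*r + 5) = (r - 5)*(r - 2)*(r - 1)*(r - 1)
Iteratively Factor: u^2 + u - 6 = (u + 3)*(u - 2)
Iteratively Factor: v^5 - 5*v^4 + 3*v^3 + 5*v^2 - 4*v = (v - 1)*(v^4 - 4*v^3 - v^2 + 4*v) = (v - 1)*(v + 1)*(v^3 - 5*v^2 + 4*v) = (v - 1)^2*(v + 1)*(v^2 - 4*v) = (v - 4)*(v - 1)^2*(v + 1)*(v)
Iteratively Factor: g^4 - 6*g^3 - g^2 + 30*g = (g - 3)*(g^3 - 3*g^2 - 10*g) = g*(g - 3)*(g^2 - 3*g - 10) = g*(g - 3)*(g + 2)*(g - 5)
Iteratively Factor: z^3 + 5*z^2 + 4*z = (z + 4)*(z^2 + z) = (z + 1)*(z + 4)*(z)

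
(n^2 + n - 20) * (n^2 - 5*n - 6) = n^4 - 4*n^3 - 31*n^2 + 94*n + 120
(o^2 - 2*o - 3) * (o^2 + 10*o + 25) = o^4 + 8*o^3 + 2*o^2 - 80*o - 75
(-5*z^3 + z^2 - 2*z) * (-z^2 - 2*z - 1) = 5*z^5 + 9*z^4 + 5*z^3 + 3*z^2 + 2*z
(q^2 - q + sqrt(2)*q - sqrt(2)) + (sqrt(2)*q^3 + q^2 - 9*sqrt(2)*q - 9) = sqrt(2)*q^3 + 2*q^2 - 8*sqrt(2)*q - q - 9 - sqrt(2)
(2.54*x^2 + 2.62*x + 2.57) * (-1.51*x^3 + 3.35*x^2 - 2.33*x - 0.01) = -3.8354*x^5 + 4.5528*x^4 - 1.0219*x^3 + 2.4795*x^2 - 6.0143*x - 0.0257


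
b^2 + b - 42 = (b - 6)*(b + 7)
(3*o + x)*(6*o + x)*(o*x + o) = 18*o^3*x + 18*o^3 + 9*o^2*x^2 + 9*o^2*x + o*x^3 + o*x^2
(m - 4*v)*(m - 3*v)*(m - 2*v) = m^3 - 9*m^2*v + 26*m*v^2 - 24*v^3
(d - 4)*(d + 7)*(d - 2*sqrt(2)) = d^3 - 2*sqrt(2)*d^2 + 3*d^2 - 28*d - 6*sqrt(2)*d + 56*sqrt(2)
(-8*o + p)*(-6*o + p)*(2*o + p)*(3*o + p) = 288*o^4 + 156*o^3*p - 16*o^2*p^2 - 9*o*p^3 + p^4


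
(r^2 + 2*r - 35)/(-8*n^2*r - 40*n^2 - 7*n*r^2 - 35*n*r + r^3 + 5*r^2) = (-r^2 - 2*r + 35)/(8*n^2*r + 40*n^2 + 7*n*r^2 + 35*n*r - r^3 - 5*r^2)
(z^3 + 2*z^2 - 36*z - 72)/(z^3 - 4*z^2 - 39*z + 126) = (z^2 - 4*z - 12)/(z^2 - 10*z + 21)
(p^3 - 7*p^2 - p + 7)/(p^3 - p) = (p - 7)/p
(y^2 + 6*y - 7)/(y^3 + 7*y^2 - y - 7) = 1/(y + 1)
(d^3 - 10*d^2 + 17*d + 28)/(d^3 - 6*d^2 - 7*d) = (d - 4)/d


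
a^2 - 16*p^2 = (a - 4*p)*(a + 4*p)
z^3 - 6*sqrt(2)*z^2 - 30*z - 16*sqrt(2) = (z - 8*sqrt(2))*(z + sqrt(2))^2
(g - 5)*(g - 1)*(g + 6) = g^3 - 31*g + 30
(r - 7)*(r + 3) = r^2 - 4*r - 21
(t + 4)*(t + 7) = t^2 + 11*t + 28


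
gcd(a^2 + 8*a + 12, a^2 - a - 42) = a + 6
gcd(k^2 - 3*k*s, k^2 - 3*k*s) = -k^2 + 3*k*s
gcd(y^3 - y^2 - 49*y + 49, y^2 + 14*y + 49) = y + 7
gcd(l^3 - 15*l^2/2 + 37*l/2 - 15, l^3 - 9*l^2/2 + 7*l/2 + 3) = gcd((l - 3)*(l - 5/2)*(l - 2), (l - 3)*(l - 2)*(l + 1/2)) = l^2 - 5*l + 6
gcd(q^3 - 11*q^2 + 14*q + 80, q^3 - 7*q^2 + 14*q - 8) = 1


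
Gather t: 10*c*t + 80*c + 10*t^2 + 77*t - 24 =80*c + 10*t^2 + t*(10*c + 77) - 24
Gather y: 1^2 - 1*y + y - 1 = 0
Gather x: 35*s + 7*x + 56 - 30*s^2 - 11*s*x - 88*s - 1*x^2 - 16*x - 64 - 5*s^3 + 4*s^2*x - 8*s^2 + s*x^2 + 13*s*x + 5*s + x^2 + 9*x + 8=-5*s^3 - 38*s^2 + s*x^2 - 48*s + x*(4*s^2 + 2*s)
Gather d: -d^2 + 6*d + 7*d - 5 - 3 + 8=-d^2 + 13*d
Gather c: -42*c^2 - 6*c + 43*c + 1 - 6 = -42*c^2 + 37*c - 5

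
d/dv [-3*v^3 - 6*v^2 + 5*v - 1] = -9*v^2 - 12*v + 5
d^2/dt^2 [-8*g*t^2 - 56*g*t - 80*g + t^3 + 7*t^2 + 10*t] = -16*g + 6*t + 14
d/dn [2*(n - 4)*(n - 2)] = 4*n - 12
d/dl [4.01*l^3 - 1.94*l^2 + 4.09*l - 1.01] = 12.03*l^2 - 3.88*l + 4.09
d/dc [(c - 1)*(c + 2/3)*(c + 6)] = 3*c^2 + 34*c/3 - 8/3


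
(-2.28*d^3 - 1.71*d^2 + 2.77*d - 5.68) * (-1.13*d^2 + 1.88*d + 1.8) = 2.5764*d^5 - 2.3541*d^4 - 10.4489*d^3 + 8.548*d^2 - 5.6924*d - 10.224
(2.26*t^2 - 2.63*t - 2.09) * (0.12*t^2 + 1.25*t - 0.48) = 0.2712*t^4 + 2.5094*t^3 - 4.6231*t^2 - 1.3501*t + 1.0032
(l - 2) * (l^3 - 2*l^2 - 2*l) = l^4 - 4*l^3 + 2*l^2 + 4*l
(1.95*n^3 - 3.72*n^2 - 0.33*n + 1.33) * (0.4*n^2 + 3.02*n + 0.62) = 0.78*n^5 + 4.401*n^4 - 10.1574*n^3 - 2.771*n^2 + 3.812*n + 0.8246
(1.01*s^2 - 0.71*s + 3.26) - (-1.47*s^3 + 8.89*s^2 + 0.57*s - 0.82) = 1.47*s^3 - 7.88*s^2 - 1.28*s + 4.08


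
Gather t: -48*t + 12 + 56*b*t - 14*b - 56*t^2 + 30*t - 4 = -14*b - 56*t^2 + t*(56*b - 18) + 8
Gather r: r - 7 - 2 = r - 9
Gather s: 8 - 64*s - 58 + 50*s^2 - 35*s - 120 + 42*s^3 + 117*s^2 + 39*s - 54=42*s^3 + 167*s^2 - 60*s - 224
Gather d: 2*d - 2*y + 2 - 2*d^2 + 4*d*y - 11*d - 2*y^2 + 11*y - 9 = -2*d^2 + d*(4*y - 9) - 2*y^2 + 9*y - 7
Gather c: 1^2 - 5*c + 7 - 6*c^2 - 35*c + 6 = -6*c^2 - 40*c + 14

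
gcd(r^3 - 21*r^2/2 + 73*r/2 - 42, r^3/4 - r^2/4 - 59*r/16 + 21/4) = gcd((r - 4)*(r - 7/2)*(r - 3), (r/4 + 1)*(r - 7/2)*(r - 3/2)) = r - 7/2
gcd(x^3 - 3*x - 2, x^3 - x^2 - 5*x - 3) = x^2 + 2*x + 1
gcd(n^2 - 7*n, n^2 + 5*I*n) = n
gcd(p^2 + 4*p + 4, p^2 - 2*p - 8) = p + 2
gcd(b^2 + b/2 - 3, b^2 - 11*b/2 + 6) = b - 3/2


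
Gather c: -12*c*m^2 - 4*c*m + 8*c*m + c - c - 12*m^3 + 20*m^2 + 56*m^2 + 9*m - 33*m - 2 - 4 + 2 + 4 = c*(-12*m^2 + 4*m) - 12*m^3 + 76*m^2 - 24*m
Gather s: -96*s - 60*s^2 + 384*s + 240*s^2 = 180*s^2 + 288*s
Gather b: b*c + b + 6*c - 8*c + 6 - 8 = b*(c + 1) - 2*c - 2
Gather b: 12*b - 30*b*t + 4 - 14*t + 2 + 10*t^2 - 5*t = b*(12 - 30*t) + 10*t^2 - 19*t + 6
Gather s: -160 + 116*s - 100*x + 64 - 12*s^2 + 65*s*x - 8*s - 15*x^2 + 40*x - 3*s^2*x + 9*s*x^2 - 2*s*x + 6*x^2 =s^2*(-3*x - 12) + s*(9*x^2 + 63*x + 108) - 9*x^2 - 60*x - 96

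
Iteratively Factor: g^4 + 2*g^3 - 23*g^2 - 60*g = (g - 5)*(g^3 + 7*g^2 + 12*g) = (g - 5)*(g + 3)*(g^2 + 4*g) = g*(g - 5)*(g + 3)*(g + 4)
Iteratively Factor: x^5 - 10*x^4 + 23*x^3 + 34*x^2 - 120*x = (x - 4)*(x^4 - 6*x^3 - x^2 + 30*x) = (x - 5)*(x - 4)*(x^3 - x^2 - 6*x) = (x - 5)*(x - 4)*(x + 2)*(x^2 - 3*x) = x*(x - 5)*(x - 4)*(x + 2)*(x - 3)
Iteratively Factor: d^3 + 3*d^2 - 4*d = (d - 1)*(d^2 + 4*d) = (d - 1)*(d + 4)*(d)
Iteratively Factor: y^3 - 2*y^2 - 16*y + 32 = (y - 2)*(y^2 - 16) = (y - 2)*(y + 4)*(y - 4)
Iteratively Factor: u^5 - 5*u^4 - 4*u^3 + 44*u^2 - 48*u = (u - 4)*(u^4 - u^3 - 8*u^2 + 12*u) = u*(u - 4)*(u^3 - u^2 - 8*u + 12) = u*(u - 4)*(u - 2)*(u^2 + u - 6) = u*(u - 4)*(u - 2)^2*(u + 3)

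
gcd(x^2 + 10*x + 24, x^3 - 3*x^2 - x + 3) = 1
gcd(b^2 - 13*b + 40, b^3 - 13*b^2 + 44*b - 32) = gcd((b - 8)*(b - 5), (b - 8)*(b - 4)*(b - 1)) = b - 8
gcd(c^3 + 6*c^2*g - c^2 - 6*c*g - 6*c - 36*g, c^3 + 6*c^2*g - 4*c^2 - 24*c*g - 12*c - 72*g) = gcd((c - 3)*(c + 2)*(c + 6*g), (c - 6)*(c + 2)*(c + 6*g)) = c^2 + 6*c*g + 2*c + 12*g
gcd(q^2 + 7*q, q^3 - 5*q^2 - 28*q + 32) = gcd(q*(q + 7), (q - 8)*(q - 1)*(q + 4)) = 1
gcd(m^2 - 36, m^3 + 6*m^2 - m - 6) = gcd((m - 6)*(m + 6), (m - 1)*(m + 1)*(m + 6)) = m + 6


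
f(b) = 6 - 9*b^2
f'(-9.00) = 162.00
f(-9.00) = -723.00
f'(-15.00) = 270.00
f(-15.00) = -2019.00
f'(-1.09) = 19.62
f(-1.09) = -4.69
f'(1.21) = -21.78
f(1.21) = -7.18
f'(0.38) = -6.84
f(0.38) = 4.70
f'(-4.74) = 85.32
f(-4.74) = -196.21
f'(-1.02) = 18.36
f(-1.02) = -3.36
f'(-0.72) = 12.96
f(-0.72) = 1.33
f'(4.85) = -87.30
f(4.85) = -205.70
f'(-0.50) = 9.00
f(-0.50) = 3.75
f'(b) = -18*b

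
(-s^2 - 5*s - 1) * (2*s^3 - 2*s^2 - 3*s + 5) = -2*s^5 - 8*s^4 + 11*s^3 + 12*s^2 - 22*s - 5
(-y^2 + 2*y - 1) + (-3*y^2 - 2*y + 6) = 5 - 4*y^2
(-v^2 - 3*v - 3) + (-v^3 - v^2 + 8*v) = -v^3 - 2*v^2 + 5*v - 3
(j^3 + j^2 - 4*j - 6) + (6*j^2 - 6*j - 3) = j^3 + 7*j^2 - 10*j - 9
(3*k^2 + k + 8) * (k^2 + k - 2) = 3*k^4 + 4*k^3 + 3*k^2 + 6*k - 16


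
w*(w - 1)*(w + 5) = w^3 + 4*w^2 - 5*w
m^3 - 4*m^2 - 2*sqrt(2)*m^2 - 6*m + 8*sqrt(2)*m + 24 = (m - 4)*(m - 3*sqrt(2))*(m + sqrt(2))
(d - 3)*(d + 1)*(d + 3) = d^3 + d^2 - 9*d - 9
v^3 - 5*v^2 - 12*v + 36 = (v - 6)*(v - 2)*(v + 3)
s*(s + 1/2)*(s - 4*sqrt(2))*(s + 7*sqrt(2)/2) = s^4 - sqrt(2)*s^3/2 + s^3/2 - 28*s^2 - sqrt(2)*s^2/4 - 14*s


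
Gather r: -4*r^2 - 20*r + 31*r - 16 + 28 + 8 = -4*r^2 + 11*r + 20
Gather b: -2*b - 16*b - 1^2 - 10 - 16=-18*b - 27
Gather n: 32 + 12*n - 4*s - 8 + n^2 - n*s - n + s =n^2 + n*(11 - s) - 3*s + 24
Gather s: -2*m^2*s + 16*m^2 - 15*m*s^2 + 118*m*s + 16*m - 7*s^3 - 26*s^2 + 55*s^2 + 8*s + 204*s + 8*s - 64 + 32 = 16*m^2 + 16*m - 7*s^3 + s^2*(29 - 15*m) + s*(-2*m^2 + 118*m + 220) - 32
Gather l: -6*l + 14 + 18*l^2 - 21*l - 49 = 18*l^2 - 27*l - 35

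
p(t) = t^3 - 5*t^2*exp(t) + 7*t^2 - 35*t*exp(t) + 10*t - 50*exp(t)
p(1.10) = -263.24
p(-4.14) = 7.77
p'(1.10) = -393.21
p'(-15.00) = 475.00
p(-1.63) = -3.25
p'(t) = -5*t^2*exp(t) + 3*t^2 - 45*t*exp(t) + 14*t - 85*exp(t) + 10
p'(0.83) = -264.80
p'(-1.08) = -15.96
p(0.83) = -175.49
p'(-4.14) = 3.71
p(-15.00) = -1950.00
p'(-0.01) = -73.85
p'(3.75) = -13674.80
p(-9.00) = -252.02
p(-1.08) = -10.02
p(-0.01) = -49.26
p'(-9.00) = 126.99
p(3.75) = -10508.04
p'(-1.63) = -9.73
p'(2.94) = -4850.83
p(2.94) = -3594.42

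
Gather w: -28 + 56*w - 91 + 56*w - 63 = 112*w - 182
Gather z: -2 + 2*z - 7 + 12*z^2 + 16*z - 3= 12*z^2 + 18*z - 12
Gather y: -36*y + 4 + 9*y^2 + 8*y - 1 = 9*y^2 - 28*y + 3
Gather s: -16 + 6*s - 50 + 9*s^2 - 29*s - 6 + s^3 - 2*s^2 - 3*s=s^3 + 7*s^2 - 26*s - 72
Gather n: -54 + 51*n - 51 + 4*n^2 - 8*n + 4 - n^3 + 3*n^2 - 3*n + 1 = -n^3 + 7*n^2 + 40*n - 100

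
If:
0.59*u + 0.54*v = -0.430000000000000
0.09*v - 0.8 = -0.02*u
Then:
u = -11.13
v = 11.36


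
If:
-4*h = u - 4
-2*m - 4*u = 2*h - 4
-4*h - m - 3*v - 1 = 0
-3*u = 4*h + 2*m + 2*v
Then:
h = 5/2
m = 23/2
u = -6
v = -15/2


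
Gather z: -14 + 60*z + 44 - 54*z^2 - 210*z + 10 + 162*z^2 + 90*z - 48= 108*z^2 - 60*z - 8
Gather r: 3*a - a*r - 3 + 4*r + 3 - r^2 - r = 3*a - r^2 + r*(3 - a)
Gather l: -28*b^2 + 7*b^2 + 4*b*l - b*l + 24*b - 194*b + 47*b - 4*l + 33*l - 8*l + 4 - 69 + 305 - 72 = -21*b^2 - 123*b + l*(3*b + 21) + 168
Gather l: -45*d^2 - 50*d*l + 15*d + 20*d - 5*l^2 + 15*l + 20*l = -45*d^2 + 35*d - 5*l^2 + l*(35 - 50*d)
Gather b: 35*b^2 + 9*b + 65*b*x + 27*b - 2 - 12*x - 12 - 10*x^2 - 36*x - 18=35*b^2 + b*(65*x + 36) - 10*x^2 - 48*x - 32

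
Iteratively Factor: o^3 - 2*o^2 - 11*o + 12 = (o - 1)*(o^2 - o - 12) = (o - 4)*(o - 1)*(o + 3)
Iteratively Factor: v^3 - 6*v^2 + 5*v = (v - 5)*(v^2 - v) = v*(v - 5)*(v - 1)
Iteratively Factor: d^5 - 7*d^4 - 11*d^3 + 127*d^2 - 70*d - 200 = (d - 5)*(d^4 - 2*d^3 - 21*d^2 + 22*d + 40) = (d - 5)*(d - 2)*(d^3 - 21*d - 20) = (d - 5)*(d - 2)*(d + 4)*(d^2 - 4*d - 5) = (d - 5)*(d - 2)*(d + 1)*(d + 4)*(d - 5)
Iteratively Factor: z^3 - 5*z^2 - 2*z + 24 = (z - 3)*(z^2 - 2*z - 8) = (z - 3)*(z + 2)*(z - 4)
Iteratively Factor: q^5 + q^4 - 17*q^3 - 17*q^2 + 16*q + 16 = (q - 1)*(q^4 + 2*q^3 - 15*q^2 - 32*q - 16) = (q - 1)*(q + 1)*(q^3 + q^2 - 16*q - 16) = (q - 1)*(q + 1)*(q + 4)*(q^2 - 3*q - 4) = (q - 1)*(q + 1)^2*(q + 4)*(q - 4)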